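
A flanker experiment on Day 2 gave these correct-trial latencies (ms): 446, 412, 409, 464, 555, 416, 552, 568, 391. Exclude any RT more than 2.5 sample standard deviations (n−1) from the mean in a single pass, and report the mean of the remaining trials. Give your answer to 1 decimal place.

n = 9, ΣRT = 4213, M = 468.111
Σ(x−M)² = 40374.89; s = √(40374.89/8) = 71.041
Cutoffs: 468.111 ± 2.5·71.041 → [290.5, 645.7]
No RTs fall outside the cutoffs; all 9 retained. Mean = 4213/9 = 468.111

468.1 ms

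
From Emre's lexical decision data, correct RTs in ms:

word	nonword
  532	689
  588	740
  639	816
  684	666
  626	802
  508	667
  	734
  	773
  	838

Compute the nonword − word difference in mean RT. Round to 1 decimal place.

151.1 ms

M(word) = 3577/6 = 596.167
M(nonword) = 6725/9 = 747.222
Difference = 747.222 − 596.167 = 151.056 ms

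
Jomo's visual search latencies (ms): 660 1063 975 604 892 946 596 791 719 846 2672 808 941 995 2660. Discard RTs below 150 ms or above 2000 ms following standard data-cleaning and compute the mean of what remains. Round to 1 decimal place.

Excluded: 2660, 2672
Retained (n=13): Σ = 10836
Mean = 10836/13 = 833.5385

833.5 ms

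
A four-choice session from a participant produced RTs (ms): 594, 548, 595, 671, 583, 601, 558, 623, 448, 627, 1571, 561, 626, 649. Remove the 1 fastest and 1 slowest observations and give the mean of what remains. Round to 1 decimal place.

603.0 ms

Sorted: 448, 548, 558, 561, 583, 594, 595, 601, 623, 626, 627, 649, 671, 1571
Drop lowest 1 (448) and highest 1 (1571)
Remaining (n=12): Σ = 7236, mean = 7236/12 = 603.000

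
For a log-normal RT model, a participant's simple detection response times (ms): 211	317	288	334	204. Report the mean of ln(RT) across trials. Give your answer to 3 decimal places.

5.581

ln(RT): 5.3519, 5.7589, 5.6630, 5.8111, 5.3181
Σ ln(RT) = 27.9030
Mean = 27.9030/5 = 5.58060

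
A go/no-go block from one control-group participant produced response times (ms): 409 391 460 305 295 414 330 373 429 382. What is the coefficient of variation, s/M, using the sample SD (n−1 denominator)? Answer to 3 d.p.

n = 10, Σ = 3788, M = 378.8000
Σ(x−M)² = 26307.600; s = √(26307.600/9) = 54.0654
CV = 54.0654 / 378.8000 = 0.14273

0.143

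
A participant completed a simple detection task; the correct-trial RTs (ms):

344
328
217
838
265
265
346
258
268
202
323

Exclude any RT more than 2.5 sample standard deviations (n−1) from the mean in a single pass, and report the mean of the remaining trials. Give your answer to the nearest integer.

n = 11, ΣRT = 3654, M = 332.182
Σ(x−M)² = 305147.64; s = √(305147.64/10) = 174.685
Cutoffs: 332.182 ± 2.5·174.685 → [-104.5, 768.9]
Outside: 838 → excluded.
Retained (n=10): Σ = 2816, mean = 2816/10 = 281.600

282 ms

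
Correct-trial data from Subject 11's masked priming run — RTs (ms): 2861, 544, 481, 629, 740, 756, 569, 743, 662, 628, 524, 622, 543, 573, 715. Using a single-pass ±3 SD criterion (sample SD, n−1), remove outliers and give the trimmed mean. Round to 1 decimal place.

623.5 ms

n = 15, ΣRT = 11590, M = 772.667
Σ(x−M)² = 4776489.33; s = √(4776489.33/14) = 584.104
Cutoffs: 772.667 ± 3·584.104 → [-979.6, 2525.0]
Outside: 2861 → excluded.
Retained (n=14): Σ = 8729, mean = 8729/14 = 623.500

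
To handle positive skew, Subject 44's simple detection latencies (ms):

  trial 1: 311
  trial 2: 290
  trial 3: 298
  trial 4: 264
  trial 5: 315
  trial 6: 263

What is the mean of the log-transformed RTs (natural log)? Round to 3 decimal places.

ln(RT): 5.7398, 5.6699, 5.6971, 5.5759, 5.7526, 5.5722
Σ ln(RT) = 34.0074
Mean = 34.0074/6 = 5.66791

5.668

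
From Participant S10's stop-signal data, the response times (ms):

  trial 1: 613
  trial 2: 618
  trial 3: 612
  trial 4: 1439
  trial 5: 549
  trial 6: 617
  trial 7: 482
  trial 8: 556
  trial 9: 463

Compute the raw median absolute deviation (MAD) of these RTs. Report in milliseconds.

56 ms

Sorted: 463, 482, 549, 556, 612, 613, 617, 618, 1439 → median = 612
|x − 612|: 1, 6, 0, 827, 63, 5, 130, 56, 149
Sorted deviations: 0, 1, 5, 6, 56, 63, 130, 149, 827 → MAD = 56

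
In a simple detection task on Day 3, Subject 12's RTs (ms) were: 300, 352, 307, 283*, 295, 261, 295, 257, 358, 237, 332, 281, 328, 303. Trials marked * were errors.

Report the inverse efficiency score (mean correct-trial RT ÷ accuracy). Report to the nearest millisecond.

Correct trials (n=13): 300, 352, 307, 295, 261, 295, 257, 358, 237, 332, 281, 328, 303
Mean correct RT = 3906/13 = 300.4615 ms
Proportion correct = 13/14
IES = 300.4615 / (13/14) = 323.574 ms

324 ms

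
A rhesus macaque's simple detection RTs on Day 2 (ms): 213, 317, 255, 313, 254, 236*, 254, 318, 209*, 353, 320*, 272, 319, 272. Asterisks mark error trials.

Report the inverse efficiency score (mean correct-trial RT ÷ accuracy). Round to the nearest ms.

Correct trials (n=11): 213, 317, 255, 313, 254, 254, 318, 353, 272, 319, 272
Mean correct RT = 3140/11 = 285.4545 ms
Proportion correct = 11/14
IES = 285.4545 / (11/14) = 363.306 ms

363 ms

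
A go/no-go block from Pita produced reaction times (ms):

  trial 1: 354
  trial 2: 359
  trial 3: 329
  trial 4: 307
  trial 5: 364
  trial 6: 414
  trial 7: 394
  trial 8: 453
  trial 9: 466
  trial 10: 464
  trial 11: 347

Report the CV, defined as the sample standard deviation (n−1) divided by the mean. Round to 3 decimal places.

n = 11, Σ = 4251, M = 386.4545
Σ(x−M)² = 31066.727; s = √(31066.727/10) = 55.7375
CV = 55.7375 / 386.4545 = 0.14423

0.144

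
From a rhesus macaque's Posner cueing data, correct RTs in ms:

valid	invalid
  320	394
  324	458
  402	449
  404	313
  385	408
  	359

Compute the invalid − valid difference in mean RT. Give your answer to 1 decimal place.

M(valid) = 1835/5 = 367.000
M(invalid) = 2381/6 = 396.833
Difference = 396.833 − 367.000 = 29.833 ms

29.8 ms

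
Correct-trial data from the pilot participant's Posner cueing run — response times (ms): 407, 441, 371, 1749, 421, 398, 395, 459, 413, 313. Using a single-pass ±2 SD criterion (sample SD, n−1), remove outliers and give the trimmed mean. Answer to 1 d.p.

n = 10, ΣRT = 5367, M = 536.700
Σ(x−M)² = 1647192.10; s = √(1647192.10/9) = 427.810
Cutoffs: 536.700 ± 2·427.810 → [-318.9, 1392.3]
Outside: 1749 → excluded.
Retained (n=9): Σ = 3618, mean = 3618/9 = 402.000

402.0 ms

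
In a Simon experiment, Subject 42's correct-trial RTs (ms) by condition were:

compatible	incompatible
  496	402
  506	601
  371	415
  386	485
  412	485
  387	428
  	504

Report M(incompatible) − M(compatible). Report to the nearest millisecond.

M(compatible) = 2558/6 = 426.333
M(incompatible) = 3320/7 = 474.286
Difference = 474.286 − 426.333 = 47.952 ms

48 ms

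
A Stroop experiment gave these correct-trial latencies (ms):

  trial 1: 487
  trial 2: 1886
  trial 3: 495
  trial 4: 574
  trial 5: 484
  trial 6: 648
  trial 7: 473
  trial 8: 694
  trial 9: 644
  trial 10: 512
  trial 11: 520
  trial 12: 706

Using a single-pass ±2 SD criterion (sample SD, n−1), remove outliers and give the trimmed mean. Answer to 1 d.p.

n = 12, ΣRT = 8123, M = 676.917
Σ(x−M)² = 1675312.92; s = √(1675312.92/11) = 390.258
Cutoffs: 676.917 ± 2·390.258 → [-103.6, 1457.4]
Outside: 1886 → excluded.
Retained (n=11): Σ = 6237, mean = 6237/11 = 567.000

567.0 ms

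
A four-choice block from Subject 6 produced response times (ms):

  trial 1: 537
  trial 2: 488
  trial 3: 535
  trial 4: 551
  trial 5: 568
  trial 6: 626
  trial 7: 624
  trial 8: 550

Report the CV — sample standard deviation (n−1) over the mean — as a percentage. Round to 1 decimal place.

8.3%

n = 8, Σ = 4479, M = 559.8750
Σ(x−M)² = 15034.875; s = √(15034.875/7) = 46.3448
CV = 46.3448 / 559.8750 = 0.08278 = 8.278%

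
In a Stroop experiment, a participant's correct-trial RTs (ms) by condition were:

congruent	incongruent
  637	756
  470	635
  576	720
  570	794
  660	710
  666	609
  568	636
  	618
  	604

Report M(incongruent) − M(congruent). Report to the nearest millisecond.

M(congruent) = 4147/7 = 592.429
M(incongruent) = 6082/9 = 675.778
Difference = 675.778 − 592.429 = 83.349 ms

83 ms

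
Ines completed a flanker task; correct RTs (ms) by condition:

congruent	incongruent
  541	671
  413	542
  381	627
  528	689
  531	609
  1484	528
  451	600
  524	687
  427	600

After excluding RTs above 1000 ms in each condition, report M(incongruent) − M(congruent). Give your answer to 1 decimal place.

142.5 ms

congruent: exclude 1484
M(congruent) = 3796/8 = 474.500
M(incongruent) = 5553/9 = 617.000
Difference = 617.000 − 474.500 = 142.500 ms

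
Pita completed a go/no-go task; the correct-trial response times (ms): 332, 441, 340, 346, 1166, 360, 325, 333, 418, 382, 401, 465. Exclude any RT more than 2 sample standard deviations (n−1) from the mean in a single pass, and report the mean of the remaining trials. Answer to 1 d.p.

n = 12, ΣRT = 5309, M = 442.417
Σ(x−M)² = 594574.92; s = √(594574.92/11) = 232.491
Cutoffs: 442.417 ± 2·232.491 → [-22.6, 907.4]
Outside: 1166 → excluded.
Retained (n=11): Σ = 4143, mean = 4143/11 = 376.636

376.6 ms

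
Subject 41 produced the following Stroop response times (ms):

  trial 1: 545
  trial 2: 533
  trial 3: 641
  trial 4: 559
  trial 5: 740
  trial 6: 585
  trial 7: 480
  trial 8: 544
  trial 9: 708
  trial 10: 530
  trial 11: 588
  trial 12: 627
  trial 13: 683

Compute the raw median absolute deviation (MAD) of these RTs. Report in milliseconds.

Sorted: 480, 530, 533, 544, 545, 559, 585, 588, 627, 641, 683, 708, 740 → median = 585
|x − 585|: 40, 52, 56, 26, 155, 0, 105, 41, 123, 55, 3, 42, 98
Sorted deviations: 0, 3, 26, 40, 41, 42, 52, 55, 56, 98, 105, 123, 155 → MAD = 52

52 ms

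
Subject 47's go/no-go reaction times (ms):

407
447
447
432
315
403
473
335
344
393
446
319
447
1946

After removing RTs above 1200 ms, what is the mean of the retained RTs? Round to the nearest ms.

401 ms

Excluded: 1946
Retained (n=13): Σ = 5208
Mean = 5208/13 = 400.6154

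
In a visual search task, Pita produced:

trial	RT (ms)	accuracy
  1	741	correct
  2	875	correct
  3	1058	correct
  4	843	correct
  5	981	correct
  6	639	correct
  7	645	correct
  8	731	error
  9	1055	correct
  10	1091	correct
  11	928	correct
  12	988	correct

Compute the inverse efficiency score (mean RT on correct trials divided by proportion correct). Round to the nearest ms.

Correct trials (n=11): 741, 875, 1058, 843, 981, 639, 645, 1055, 1091, 928, 988
Mean correct RT = 9844/11 = 894.9091 ms
Proportion correct = 11/12
IES = 894.9091 / (11/12) = 976.264 ms

976 ms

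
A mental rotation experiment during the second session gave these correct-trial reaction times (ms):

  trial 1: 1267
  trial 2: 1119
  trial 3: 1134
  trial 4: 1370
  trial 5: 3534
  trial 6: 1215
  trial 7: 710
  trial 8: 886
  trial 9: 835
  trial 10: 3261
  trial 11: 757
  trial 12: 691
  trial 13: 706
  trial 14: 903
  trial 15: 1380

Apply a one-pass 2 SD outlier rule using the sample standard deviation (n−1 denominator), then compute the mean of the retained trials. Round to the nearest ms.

n = 15, ΣRT = 19768, M = 1317.867
Σ(x−M)² = 10823315.73; s = √(10823315.73/14) = 879.258
Cutoffs: 1317.867 ± 2·879.258 → [-440.6, 3076.4]
Outside: 3261, 3534 → excluded.
Retained (n=13): Σ = 12973, mean = 12973/13 = 997.923

998 ms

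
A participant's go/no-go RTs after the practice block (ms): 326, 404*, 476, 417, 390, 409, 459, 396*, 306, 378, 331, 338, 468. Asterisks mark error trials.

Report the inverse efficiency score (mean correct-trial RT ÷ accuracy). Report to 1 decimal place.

461.8 ms

Correct trials (n=11): 326, 476, 417, 390, 409, 459, 306, 378, 331, 338, 468
Mean correct RT = 4298/11 = 390.7273 ms
Proportion correct = 11/13
IES = 390.7273 / (11/13) = 461.769 ms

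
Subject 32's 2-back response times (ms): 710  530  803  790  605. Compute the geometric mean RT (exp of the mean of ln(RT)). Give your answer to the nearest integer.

679 ms

ln(RT): 6.5653, 6.2729, 6.6884, 6.6720, 6.4052
Mean ln(RT) = 32.6038/5 = 6.52075
Geometric mean = exp(6.52075) = 679.09 ms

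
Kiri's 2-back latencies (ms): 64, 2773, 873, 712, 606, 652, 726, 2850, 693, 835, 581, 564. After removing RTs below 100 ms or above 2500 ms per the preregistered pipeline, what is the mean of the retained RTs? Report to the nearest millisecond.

694 ms

Excluded: 64, 2773, 2850
Retained (n=9): Σ = 6242
Mean = 6242/9 = 693.5556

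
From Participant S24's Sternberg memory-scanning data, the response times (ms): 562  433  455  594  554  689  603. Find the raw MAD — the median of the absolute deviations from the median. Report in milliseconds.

41 ms

Sorted: 433, 455, 554, 562, 594, 603, 689 → median = 562
|x − 562|: 0, 129, 107, 32, 8, 127, 41
Sorted deviations: 0, 8, 32, 41, 107, 127, 129 → MAD = 41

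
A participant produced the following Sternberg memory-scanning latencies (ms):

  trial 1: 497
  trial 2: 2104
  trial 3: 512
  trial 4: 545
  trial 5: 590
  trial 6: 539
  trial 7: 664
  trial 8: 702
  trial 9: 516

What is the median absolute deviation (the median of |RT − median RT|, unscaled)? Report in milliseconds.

45 ms

Sorted: 497, 512, 516, 539, 545, 590, 664, 702, 2104 → median = 545
|x − 545|: 48, 1559, 33, 0, 45, 6, 119, 157, 29
Sorted deviations: 0, 6, 29, 33, 45, 48, 119, 157, 1559 → MAD = 45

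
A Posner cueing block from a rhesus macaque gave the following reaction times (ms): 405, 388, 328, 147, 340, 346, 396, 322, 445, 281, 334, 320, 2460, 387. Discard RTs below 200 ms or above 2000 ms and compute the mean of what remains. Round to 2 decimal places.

Excluded: 147, 2460
Retained (n=12): Σ = 4292
Mean = 4292/12 = 357.6667

357.67 ms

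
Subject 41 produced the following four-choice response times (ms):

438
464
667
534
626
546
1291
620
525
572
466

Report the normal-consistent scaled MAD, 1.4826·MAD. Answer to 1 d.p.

118.6 ms

Sorted: 438, 464, 466, 525, 534, 546, 572, 620, 626, 667, 1291 → median = 546
|x − 546| sorted: 0, 12, 21, 26, 74, 80, 80, 82, 108, 121, 745 → MAD = 80
Robust SD ≈ 1.4826 × 80 = 118.608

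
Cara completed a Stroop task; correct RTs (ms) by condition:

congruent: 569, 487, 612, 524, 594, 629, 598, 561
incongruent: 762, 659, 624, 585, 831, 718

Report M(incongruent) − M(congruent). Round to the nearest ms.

125 ms

M(congruent) = 4574/8 = 571.750
M(incongruent) = 4179/6 = 696.500
Difference = 696.500 − 571.750 = 124.750 ms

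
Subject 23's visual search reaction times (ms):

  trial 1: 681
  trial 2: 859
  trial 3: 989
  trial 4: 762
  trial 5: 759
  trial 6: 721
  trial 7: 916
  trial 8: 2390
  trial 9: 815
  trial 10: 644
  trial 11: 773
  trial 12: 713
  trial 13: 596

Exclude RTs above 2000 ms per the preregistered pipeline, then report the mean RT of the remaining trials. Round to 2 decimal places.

769.00 ms

Excluded: 2390
Retained (n=12): Σ = 9228
Mean = 9228/12 = 769.0000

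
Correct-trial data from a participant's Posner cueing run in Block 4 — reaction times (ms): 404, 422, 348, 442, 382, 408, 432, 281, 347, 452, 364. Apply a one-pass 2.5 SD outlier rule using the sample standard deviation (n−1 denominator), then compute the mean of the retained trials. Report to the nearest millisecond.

n = 11, ΣRT = 4282, M = 389.273
Σ(x−M)² = 26084.18; s = √(26084.18/10) = 51.073
Cutoffs: 389.273 ± 2.5·51.073 → [261.6, 517.0]
No RTs fall outside the cutoffs; all 11 retained. Mean = 4282/11 = 389.273

389 ms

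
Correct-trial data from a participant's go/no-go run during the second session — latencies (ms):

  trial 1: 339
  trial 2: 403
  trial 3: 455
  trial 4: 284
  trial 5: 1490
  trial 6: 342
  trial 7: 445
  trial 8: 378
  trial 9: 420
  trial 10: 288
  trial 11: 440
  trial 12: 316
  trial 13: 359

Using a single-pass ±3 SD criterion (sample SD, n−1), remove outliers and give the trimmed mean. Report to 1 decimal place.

n = 13, ΣRT = 5959, M = 458.385
Σ(x−M)² = 1193151.08; s = √(1193151.08/12) = 315.324
Cutoffs: 458.385 ± 3·315.324 → [-487.6, 1404.4]
Outside: 1490 → excluded.
Retained (n=12): Σ = 4469, mean = 4469/12 = 372.417

372.4 ms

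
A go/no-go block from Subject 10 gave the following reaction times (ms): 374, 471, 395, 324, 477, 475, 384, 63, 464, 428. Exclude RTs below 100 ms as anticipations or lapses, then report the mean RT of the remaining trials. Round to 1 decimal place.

Excluded: 63
Retained (n=9): Σ = 3792
Mean = 3792/9 = 421.3333

421.3 ms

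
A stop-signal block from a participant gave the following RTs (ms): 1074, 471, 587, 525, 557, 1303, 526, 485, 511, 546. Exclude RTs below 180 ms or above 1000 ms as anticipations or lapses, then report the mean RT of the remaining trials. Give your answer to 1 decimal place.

526.0 ms

Excluded: 1074, 1303
Retained (n=8): Σ = 4208
Mean = 4208/8 = 526.0000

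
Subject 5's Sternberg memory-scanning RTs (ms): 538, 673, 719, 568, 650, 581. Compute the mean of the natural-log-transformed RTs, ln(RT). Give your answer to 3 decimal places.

ln(RT): 6.2879, 6.5117, 6.5779, 6.3421, 6.4770, 6.3648
Σ ln(RT) = 38.5613
Mean = 38.5613/6 = 6.42688

6.427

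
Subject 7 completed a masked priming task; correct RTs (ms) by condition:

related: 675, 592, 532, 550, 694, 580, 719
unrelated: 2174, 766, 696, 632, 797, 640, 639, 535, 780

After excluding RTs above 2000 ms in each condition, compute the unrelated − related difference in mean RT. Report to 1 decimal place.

unrelated: exclude 2174
M(related) = 4342/7 = 620.286
M(unrelated) = 5485/8 = 685.625
Difference = 685.625 − 620.286 = 65.339 ms

65.3 ms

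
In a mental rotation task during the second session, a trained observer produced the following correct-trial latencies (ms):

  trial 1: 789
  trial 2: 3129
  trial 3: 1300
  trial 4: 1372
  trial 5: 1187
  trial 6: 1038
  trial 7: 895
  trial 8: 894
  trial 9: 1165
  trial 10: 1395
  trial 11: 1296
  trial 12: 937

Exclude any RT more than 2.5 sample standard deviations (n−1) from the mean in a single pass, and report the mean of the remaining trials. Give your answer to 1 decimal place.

1115.3 ms

n = 12, ΣRT = 15397, M = 1283.083
Σ(x−M)² = 4177420.92; s = √(4177420.92/11) = 616.251
Cutoffs: 1283.083 ± 2.5·616.251 → [-257.5, 2823.7]
Outside: 3129 → excluded.
Retained (n=11): Σ = 12268, mean = 12268/11 = 1115.273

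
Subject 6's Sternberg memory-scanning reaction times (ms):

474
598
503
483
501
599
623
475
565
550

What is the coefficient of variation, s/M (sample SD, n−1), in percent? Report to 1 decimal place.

n = 10, Σ = 5371, M = 537.1000
Σ(x−M)² = 29094.900; s = √(29094.900/9) = 56.8574
CV = 56.8574 / 537.1000 = 0.10586 = 10.586%

10.6%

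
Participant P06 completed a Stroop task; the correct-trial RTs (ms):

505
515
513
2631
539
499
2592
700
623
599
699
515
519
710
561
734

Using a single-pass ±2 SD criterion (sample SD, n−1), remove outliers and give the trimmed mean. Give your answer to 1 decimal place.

587.9 ms

n = 16, ΣRT = 13454, M = 840.875
Σ(x−M)² = 7268127.75; s = √(7268127.75/15) = 696.090
Cutoffs: 840.875 ± 2·696.090 → [-551.3, 2233.1]
Outside: 2592, 2631 → excluded.
Retained (n=14): Σ = 8231, mean = 8231/14 = 587.929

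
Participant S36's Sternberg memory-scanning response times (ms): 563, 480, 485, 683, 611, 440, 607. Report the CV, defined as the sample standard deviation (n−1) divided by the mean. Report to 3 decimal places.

0.158

n = 7, Σ = 3869, M = 552.7143
Σ(x−M)² = 46001.429; s = √(46001.429/6) = 87.5609
CV = 87.5609 / 552.7143 = 0.15842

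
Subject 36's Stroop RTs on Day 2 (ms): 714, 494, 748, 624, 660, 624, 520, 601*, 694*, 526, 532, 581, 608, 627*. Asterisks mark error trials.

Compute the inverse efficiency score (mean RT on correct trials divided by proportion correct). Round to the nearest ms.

767 ms

Correct trials (n=11): 714, 494, 748, 624, 660, 624, 520, 526, 532, 581, 608
Mean correct RT = 6631/11 = 602.8182 ms
Proportion correct = 11/14
IES = 602.8182 / (11/14) = 767.223 ms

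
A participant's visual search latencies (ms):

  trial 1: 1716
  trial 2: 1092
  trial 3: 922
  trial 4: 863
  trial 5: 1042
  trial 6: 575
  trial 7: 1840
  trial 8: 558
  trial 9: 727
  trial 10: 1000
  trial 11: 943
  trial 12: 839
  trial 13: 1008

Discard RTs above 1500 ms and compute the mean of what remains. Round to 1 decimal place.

Excluded: 1716, 1840
Retained (n=11): Σ = 9569
Mean = 9569/11 = 869.9091

869.9 ms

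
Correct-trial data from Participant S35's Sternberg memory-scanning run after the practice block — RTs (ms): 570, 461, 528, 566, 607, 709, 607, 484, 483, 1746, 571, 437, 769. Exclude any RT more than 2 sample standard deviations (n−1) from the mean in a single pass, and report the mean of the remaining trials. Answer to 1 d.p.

n = 13, ΣRT = 8538, M = 656.769
Σ(x−M)² = 1393076.31; s = √(1393076.31/12) = 340.719
Cutoffs: 656.769 ± 2·340.719 → [-24.7, 1338.2]
Outside: 1746 → excluded.
Retained (n=12): Σ = 6792, mean = 6792/12 = 566.000

566.0 ms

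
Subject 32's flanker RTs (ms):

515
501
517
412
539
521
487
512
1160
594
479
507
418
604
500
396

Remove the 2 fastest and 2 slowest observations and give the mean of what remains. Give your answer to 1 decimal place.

507.5 ms

Sorted: 396, 412, 418, 479, 487, 500, 501, 507, 512, 515, 517, 521, 539, 594, 604, 1160
Drop lowest 2 (396, 412) and highest 2 (604, 1160)
Remaining (n=12): Σ = 6090, mean = 6090/12 = 507.500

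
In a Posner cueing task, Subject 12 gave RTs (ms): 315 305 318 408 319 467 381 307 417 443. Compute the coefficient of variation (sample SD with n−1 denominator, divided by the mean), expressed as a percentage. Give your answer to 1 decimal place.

n = 10, Σ = 3680, M = 368.0000
Σ(x−M)² = 34996.000; s = √(34996.000/9) = 62.3574
CV = 62.3574 / 368.0000 = 0.16945 = 16.945%

16.9%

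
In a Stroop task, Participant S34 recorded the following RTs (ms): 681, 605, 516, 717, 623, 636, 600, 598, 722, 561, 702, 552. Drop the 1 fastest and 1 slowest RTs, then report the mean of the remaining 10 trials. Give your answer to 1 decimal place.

627.5 ms

Sorted: 516, 552, 561, 598, 600, 605, 623, 636, 681, 702, 717, 722
Drop lowest 1 (516) and highest 1 (722)
Remaining (n=10): Σ = 6275, mean = 6275/10 = 627.500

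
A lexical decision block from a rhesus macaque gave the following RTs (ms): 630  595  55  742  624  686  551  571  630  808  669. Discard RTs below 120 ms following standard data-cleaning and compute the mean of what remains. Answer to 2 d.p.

Excluded: 55
Retained (n=10): Σ = 6506
Mean = 6506/10 = 650.6000

650.60 ms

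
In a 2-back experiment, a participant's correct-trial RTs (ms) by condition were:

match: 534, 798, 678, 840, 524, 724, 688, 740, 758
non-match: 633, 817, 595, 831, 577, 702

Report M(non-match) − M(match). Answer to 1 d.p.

-5.7 ms

M(match) = 6284/9 = 698.222
M(non-match) = 4155/6 = 692.500
Difference = 692.500 − 698.222 = -5.722 ms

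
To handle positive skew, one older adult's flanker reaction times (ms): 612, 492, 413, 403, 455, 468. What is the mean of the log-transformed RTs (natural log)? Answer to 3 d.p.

ln(RT): 6.4167, 6.1985, 6.0234, 5.9989, 6.1203, 6.1485
Σ ln(RT) = 36.9064
Mean = 36.9064/6 = 6.15106

6.151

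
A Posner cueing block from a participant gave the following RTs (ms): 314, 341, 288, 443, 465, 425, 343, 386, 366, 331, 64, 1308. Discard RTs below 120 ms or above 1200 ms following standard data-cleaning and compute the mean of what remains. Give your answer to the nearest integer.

370 ms

Excluded: 64, 1308
Retained (n=10): Σ = 3702
Mean = 3702/10 = 370.2000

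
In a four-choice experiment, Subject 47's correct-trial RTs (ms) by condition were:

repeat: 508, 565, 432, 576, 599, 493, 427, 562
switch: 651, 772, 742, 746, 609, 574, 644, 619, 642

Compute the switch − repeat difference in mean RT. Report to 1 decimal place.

M(repeat) = 4162/8 = 520.250
M(switch) = 5999/9 = 666.556
Difference = 666.556 − 520.250 = 146.306 ms

146.3 ms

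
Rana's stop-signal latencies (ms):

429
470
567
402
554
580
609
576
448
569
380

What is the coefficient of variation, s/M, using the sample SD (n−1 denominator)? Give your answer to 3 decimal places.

n = 11, Σ = 5584, M = 507.6364
Σ(x−M)² = 68230.545; s = √(68230.545/10) = 82.6018
CV = 82.6018 / 507.6364 = 0.16272

0.163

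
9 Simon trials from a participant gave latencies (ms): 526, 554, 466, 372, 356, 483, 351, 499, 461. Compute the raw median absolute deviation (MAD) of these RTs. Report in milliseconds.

60 ms

Sorted: 351, 356, 372, 461, 466, 483, 499, 526, 554 → median = 466
|x − 466|: 60, 88, 0, 94, 110, 17, 115, 33, 5
Sorted deviations: 0, 5, 17, 33, 60, 88, 94, 110, 115 → MAD = 60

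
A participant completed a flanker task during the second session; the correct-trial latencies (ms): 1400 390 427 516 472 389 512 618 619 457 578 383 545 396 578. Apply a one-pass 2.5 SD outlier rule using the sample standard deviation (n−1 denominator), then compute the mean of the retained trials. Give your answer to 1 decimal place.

491.4 ms

n = 15, ΣRT = 8280, M = 552.000
Σ(x−M)² = 869006.00; s = √(869006.00/14) = 249.142
Cutoffs: 552.000 ± 2.5·249.142 → [-70.9, 1174.9]
Outside: 1400 → excluded.
Retained (n=14): Σ = 6880, mean = 6880/14 = 491.429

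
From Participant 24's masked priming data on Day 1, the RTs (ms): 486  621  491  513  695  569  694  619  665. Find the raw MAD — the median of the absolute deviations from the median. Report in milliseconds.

Sorted: 486, 491, 513, 569, 619, 621, 665, 694, 695 → median = 619
|x − 619|: 133, 2, 128, 106, 76, 50, 75, 0, 46
Sorted deviations: 0, 2, 46, 50, 75, 76, 106, 128, 133 → MAD = 75

75 ms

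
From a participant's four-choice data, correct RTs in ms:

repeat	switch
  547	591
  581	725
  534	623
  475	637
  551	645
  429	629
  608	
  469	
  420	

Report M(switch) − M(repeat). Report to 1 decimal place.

M(repeat) = 4614/9 = 512.667
M(switch) = 3850/6 = 641.667
Difference = 641.667 − 512.667 = 129.000 ms

129.0 ms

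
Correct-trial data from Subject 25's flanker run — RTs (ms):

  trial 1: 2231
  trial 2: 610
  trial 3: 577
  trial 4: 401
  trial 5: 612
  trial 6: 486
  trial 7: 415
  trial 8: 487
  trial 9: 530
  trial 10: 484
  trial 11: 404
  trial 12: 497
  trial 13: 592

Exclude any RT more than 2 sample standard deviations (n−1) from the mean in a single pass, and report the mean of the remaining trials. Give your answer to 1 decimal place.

n = 13, ΣRT = 8326, M = 640.462
Σ(x−M)² = 2806687.23; s = √(2806687.23/12) = 483.622
Cutoffs: 640.462 ± 2·483.622 → [-326.8, 1607.7]
Outside: 2231 → excluded.
Retained (n=12): Σ = 6095, mean = 6095/12 = 507.917

507.9 ms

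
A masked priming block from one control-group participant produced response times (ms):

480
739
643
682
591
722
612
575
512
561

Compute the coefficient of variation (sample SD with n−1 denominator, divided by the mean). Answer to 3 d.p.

0.140

n = 10, Σ = 6117, M = 611.7000
Σ(x−M)² = 65924.100; s = √(65924.100/9) = 85.5856
CV = 85.5856 / 611.7000 = 0.13991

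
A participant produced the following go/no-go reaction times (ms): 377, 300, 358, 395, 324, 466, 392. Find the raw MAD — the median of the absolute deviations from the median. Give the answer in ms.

Sorted: 300, 324, 358, 377, 392, 395, 466 → median = 377
|x − 377|: 0, 77, 19, 18, 53, 89, 15
Sorted deviations: 0, 15, 18, 19, 53, 77, 89 → MAD = 19

19 ms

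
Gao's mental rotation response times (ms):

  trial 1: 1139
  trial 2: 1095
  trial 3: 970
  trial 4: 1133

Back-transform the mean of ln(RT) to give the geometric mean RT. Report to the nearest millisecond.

ln(RT): 7.0379, 6.9985, 6.8773, 7.0326
Mean ln(RT) = 27.9463/4 = 6.98658
Geometric mean = exp(6.98658) = 1082.02 ms

1082 ms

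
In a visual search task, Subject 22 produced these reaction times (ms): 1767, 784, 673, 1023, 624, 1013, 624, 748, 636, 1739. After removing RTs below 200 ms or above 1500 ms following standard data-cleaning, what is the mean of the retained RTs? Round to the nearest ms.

Excluded: 1739, 1767
Retained (n=8): Σ = 6125
Mean = 6125/8 = 765.6250

766 ms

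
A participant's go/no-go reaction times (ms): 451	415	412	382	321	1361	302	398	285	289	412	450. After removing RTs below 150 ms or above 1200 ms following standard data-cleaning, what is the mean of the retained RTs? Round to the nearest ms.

374 ms

Excluded: 1361
Retained (n=11): Σ = 4117
Mean = 4117/11 = 374.2727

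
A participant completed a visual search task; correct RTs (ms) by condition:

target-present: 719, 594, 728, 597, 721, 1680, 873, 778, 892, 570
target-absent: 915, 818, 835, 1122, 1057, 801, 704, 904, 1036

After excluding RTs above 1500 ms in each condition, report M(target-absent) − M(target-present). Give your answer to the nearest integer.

target-present: exclude 1680
M(target-present) = 6472/9 = 719.111
M(target-absent) = 8192/9 = 910.222
Difference = 910.222 − 719.111 = 191.111 ms

191 ms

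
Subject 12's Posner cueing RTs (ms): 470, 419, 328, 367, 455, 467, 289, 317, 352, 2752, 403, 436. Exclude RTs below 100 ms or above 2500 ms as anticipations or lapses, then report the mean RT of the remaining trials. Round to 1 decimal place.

391.2 ms

Excluded: 2752
Retained (n=11): Σ = 4303
Mean = 4303/11 = 391.1818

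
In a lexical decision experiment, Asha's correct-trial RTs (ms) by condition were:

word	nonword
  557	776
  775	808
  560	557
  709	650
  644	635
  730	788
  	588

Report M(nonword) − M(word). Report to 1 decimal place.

23.5 ms

M(word) = 3975/6 = 662.500
M(nonword) = 4802/7 = 686.000
Difference = 686.000 − 662.500 = 23.500 ms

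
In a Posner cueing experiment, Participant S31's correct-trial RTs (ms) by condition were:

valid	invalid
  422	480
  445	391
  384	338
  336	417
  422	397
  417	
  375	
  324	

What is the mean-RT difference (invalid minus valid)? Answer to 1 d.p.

14.0 ms

M(valid) = 3125/8 = 390.625
M(invalid) = 2023/5 = 404.600
Difference = 404.600 − 390.625 = 13.975 ms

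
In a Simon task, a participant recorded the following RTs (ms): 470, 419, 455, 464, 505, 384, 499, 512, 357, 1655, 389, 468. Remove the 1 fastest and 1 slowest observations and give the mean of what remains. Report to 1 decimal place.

456.5 ms

Sorted: 357, 384, 389, 419, 455, 464, 468, 470, 499, 505, 512, 1655
Drop lowest 1 (357) and highest 1 (1655)
Remaining (n=10): Σ = 4565, mean = 4565/10 = 456.500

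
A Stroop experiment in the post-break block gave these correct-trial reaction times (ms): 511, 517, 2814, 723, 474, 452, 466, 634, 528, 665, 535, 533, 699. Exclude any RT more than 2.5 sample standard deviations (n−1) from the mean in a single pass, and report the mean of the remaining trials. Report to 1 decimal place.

n = 13, ΣRT = 9551, M = 734.692
Σ(x−M)² = 4780704.77; s = √(4780704.77/12) = 631.183
Cutoffs: 734.692 ± 2.5·631.183 → [-843.3, 2312.6]
Outside: 2814 → excluded.
Retained (n=12): Σ = 6737, mean = 6737/12 = 561.417

561.4 ms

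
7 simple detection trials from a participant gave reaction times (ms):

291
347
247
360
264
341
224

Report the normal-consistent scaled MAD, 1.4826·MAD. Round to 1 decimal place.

Sorted: 224, 247, 264, 291, 341, 347, 360 → median = 291
|x − 291| sorted: 0, 27, 44, 50, 56, 67, 69 → MAD = 50
Robust SD ≈ 1.4826 × 50 = 74.130

74.1 ms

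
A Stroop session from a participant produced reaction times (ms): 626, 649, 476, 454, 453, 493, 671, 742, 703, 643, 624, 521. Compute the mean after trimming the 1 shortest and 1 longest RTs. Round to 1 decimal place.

586.0 ms

Sorted: 453, 454, 476, 493, 521, 624, 626, 643, 649, 671, 703, 742
Drop lowest 1 (453) and highest 1 (742)
Remaining (n=10): Σ = 5860, mean = 5860/10 = 586.000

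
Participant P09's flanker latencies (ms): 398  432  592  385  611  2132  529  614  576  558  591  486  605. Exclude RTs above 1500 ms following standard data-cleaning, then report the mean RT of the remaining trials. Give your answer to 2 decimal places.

531.42 ms

Excluded: 2132
Retained (n=12): Σ = 6377
Mean = 6377/12 = 531.4167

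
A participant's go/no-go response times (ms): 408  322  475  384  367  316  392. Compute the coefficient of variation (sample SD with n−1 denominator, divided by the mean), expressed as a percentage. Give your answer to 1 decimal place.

n = 7, Σ = 2664, M = 380.5714
Σ(x−M)² = 17595.714; s = √(17595.714/6) = 54.1537
CV = 54.1537 / 380.5714 = 0.14230 = 14.230%

14.2%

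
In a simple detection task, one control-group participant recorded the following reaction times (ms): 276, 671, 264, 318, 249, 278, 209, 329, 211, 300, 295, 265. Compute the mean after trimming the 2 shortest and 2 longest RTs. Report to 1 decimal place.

Sorted: 209, 211, 249, 264, 265, 276, 278, 295, 300, 318, 329, 671
Drop lowest 2 (209, 211) and highest 2 (329, 671)
Remaining (n=8): Σ = 2245, mean = 2245/8 = 280.625

280.6 ms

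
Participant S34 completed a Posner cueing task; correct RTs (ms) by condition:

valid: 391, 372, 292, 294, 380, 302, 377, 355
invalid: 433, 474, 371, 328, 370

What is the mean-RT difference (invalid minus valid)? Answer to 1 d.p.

49.8 ms

M(valid) = 2763/8 = 345.375
M(invalid) = 1976/5 = 395.200
Difference = 395.200 − 345.375 = 49.825 ms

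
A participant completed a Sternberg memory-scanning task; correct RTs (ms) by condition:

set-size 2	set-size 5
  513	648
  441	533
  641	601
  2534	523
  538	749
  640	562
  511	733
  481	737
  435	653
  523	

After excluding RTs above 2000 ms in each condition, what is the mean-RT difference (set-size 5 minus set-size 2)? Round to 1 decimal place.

set-size 2: exclude 2534
M(set-size 2) = 4723/9 = 524.778
M(set-size 5) = 5739/9 = 637.667
Difference = 637.667 − 524.778 = 112.889 ms

112.9 ms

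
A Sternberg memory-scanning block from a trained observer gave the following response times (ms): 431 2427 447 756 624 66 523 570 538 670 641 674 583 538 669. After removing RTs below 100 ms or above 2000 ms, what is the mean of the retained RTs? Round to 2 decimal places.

589.54 ms

Excluded: 66, 2427
Retained (n=13): Σ = 7664
Mean = 7664/13 = 589.5385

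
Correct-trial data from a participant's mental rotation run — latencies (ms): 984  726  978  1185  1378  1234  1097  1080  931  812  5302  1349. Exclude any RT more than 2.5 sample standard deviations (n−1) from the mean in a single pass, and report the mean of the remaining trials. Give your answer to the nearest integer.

1069 ms

n = 12, ΣRT = 17056, M = 1421.333
Σ(x−M)² = 16862338.67; s = √(16862338.67/11) = 1238.119
Cutoffs: 1421.333 ± 2.5·1238.119 → [-1674.0, 4516.6]
Outside: 5302 → excluded.
Retained (n=11): Σ = 11754, mean = 11754/11 = 1068.545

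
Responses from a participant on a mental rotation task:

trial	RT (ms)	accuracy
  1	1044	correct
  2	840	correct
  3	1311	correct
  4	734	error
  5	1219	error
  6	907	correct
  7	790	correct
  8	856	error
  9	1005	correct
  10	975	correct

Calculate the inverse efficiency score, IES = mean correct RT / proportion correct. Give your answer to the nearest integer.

1402 ms

Correct trials (n=7): 1044, 840, 1311, 907, 790, 1005, 975
Mean correct RT = 6872/7 = 981.7143 ms
Proportion correct = 7/10
IES = 981.7143 / (7/10) = 1402.449 ms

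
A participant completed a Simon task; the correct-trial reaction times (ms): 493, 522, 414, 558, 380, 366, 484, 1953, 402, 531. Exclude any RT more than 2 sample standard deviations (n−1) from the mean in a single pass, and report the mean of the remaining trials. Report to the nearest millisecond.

n = 10, ΣRT = 6103, M = 610.300
Σ(x−M)² = 2044018.10; s = √(2044018.10/9) = 476.564
Cutoffs: 610.300 ± 2·476.564 → [-342.8, 1563.4]
Outside: 1953 → excluded.
Retained (n=9): Σ = 4150, mean = 4150/9 = 461.111

461 ms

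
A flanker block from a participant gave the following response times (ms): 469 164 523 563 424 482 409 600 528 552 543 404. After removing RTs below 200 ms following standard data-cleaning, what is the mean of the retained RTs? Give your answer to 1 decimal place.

499.7 ms

Excluded: 164
Retained (n=11): Σ = 5497
Mean = 5497/11 = 499.7273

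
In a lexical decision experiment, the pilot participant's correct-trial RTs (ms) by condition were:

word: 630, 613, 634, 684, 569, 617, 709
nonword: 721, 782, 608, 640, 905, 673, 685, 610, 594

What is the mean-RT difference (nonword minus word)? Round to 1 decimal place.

54.3 ms

M(word) = 4456/7 = 636.571
M(nonword) = 6218/9 = 690.889
Difference = 690.889 − 636.571 = 54.317 ms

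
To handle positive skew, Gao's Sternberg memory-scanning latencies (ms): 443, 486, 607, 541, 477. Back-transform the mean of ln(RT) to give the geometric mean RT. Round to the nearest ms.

ln(RT): 6.0936, 6.1862, 6.4085, 6.2934, 6.1675
Mean ln(RT) = 31.1492/5 = 6.22985
Geometric mean = exp(6.22985) = 507.68 ms

508 ms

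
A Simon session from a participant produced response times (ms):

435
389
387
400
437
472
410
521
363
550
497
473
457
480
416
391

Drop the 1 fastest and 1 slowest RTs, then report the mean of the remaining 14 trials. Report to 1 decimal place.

440.4 ms

Sorted: 363, 387, 389, 391, 400, 410, 416, 435, 437, 457, 472, 473, 480, 497, 521, 550
Drop lowest 1 (363) and highest 1 (550)
Remaining (n=14): Σ = 6165, mean = 6165/14 = 440.357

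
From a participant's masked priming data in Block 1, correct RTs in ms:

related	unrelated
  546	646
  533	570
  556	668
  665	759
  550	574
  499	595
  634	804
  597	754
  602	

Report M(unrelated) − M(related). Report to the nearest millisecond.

M(related) = 5182/9 = 575.778
M(unrelated) = 5370/8 = 671.250
Difference = 671.250 − 575.778 = 95.472 ms

95 ms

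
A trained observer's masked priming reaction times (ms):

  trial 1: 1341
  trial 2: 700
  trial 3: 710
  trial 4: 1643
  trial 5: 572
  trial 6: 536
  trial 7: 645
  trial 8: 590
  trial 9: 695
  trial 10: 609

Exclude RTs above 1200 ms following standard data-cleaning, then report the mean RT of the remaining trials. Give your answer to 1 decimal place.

632.1 ms

Excluded: 1341, 1643
Retained (n=8): Σ = 5057
Mean = 5057/8 = 632.1250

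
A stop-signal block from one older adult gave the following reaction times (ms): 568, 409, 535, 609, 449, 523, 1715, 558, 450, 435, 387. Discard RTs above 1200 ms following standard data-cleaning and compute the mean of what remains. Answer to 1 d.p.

Excluded: 1715
Retained (n=10): Σ = 4923
Mean = 4923/10 = 492.3000

492.3 ms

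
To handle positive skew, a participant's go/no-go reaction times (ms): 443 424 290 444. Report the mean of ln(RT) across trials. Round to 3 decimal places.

5.977

ln(RT): 6.0936, 6.0497, 5.6699, 6.0958
Σ ln(RT) = 23.9090
Mean = 23.9090/4 = 5.97725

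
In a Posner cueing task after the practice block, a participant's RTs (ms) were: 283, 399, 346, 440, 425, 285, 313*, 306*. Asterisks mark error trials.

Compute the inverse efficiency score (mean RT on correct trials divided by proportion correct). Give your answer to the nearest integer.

Correct trials (n=6): 283, 399, 346, 440, 425, 285
Mean correct RT = 2178/6 = 363.0000 ms
Proportion correct = 6/8
IES = 363.0000 / (6/8) = 484.000 ms

484 ms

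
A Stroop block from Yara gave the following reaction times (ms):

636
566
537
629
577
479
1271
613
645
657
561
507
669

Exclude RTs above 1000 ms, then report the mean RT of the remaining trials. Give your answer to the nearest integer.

590 ms

Excluded: 1271
Retained (n=12): Σ = 7076
Mean = 7076/12 = 589.6667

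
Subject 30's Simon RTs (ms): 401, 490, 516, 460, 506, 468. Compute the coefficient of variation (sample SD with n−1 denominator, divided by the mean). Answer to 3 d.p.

0.088

n = 6, Σ = 2841, M = 473.5000
Σ(x−M)² = 8603.500; s = √(8603.500/5) = 41.4813
CV = 41.4813 / 473.5000 = 0.08761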